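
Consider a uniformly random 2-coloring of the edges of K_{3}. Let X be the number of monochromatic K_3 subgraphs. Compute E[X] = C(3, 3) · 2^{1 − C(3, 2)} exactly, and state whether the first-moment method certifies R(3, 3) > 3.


E[X] = C(3, 3) · 2^{1 − 3} = 1 · 2^{−2} = 1/4.
As a reduced fraction: E[X] = 1/4 ≈ 0.2500.
Is E[X] < 1? YES.
Since E[X] < 1, there exists a 2-coloring of K_{3} with no monochromatic K_3; hence R(3, 3) > 3.

E[X] = 1/4 ≈ 0.2500; E[X] < 1, so R(3, 3) > 3.


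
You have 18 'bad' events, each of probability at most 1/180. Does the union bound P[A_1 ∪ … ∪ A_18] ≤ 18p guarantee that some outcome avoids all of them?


Union bound: P[∪_{i=1}^{18} A_i] ≤ Σ_i P[A_i] ≤ 18·p = 18·(1/180) = 1/10.
Numerically: 1/10 ≈ 0.1000.
Is 1/10 < 1? YES.
Since P[∪ A_i] ≤ 1/10 < 1, the complement has P[∩ A_i^c] ≥ 1 − 1/10 = 9/10 > 0, so some outcome avoids every A_i.

18·p = 1/10 ≈ 0.1000; existence CERTIFIED by the union bound.


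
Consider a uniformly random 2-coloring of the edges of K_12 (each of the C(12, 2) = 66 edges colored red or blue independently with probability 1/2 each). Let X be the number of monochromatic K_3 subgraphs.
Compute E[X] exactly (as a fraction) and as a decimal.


Let X = Σ_S X_S over the C(12, 3) = 220 subsets S of size 3, where X_S = 1 if the K_3 on S is monochromatic.
For a fixed S, the K_3 on S has C(3, 2) = 3 edges. P[all 3 edges red] = (1/2)^3, and likewise for blue, so P[monochromatic] = 2·(1/2)^3 = 2^{1 − 3} = 1/4.
Summing: E[X] = C(12, 3) · 2^{1 − 3} = 220 · 1/4 = 55.
Numerically: E[X] ≈ 55.000000.

E[X] = C(12,3)·2^(1−C(3,2)) = 55 ≈ 55.000000.


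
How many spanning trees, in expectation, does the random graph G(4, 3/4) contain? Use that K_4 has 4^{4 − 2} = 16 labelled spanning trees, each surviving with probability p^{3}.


K_4 has 4^{4 − 2} = 16 labelled spanning trees.
For each such spanning tree H, let X_H = 1 if all 3 edges of H are present in G. Then P[X_H = 1] = p^{3} = (3/4)^{3} = 27/64.
Summing the indicators: E[X] = Σ_H E[X_H] = 16 · p^{3} = 16 · 27/64 = 27/4.
Numerically: E[X] ≈ 6.75.

E[X] = 16 · (3/4)^{3} = 27/4 ≈ 6.75.


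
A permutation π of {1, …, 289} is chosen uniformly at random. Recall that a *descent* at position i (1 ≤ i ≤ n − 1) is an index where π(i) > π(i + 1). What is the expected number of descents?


Write X = Σ X_I over i = 1, …, 288, with X_I the indicator of one descent.
There are 288 indicators.
For each fixed i, the pair (π(i), π(i+1)) is a uniformly random ordered pair of distinct values from {1, …, 289}; by symmetry P[π(i) > π(i+1)] = 1/2.
By linearity: E[X] = 288 · (1/2) = (289 − 1) · (1/2) = 144 ≈ 144.0000.

E[X] = 144 = 144.0000.


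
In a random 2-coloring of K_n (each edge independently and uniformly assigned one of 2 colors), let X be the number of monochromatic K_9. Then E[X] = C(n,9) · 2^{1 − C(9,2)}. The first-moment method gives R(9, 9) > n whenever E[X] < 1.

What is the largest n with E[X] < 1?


We need C(n, 9) · 2^{1 − 36} < 1, i.e. C(n, 9) < 2^{36 − 1} = 34359738368.
Check values of n near the boundary:
  n = 60: C(60, 9) = 14783142660; 14783142660 < 34359738368? YES
  n = 61: C(61, 9) = 17341763505; 17341763505 < 34359738368? YES
  n = 62: C(62, 9) = 20286591270; 20286591270 < 34359738368? YES
  n = 63: C(63, 9) = 23667689815; 23667689815 < 34359738368? YES
  n = 64: C(64, 9) = 27540584512; 27540584512 < 34359738368? YES
  n = 65: C(65, 9) = 31966749880; 31966749880 < 34359738368? YES
  n = 66: C(66, 9) = 37014131440; 37014131440 < 34359738368? NO
The largest n with C(n, 9) < 34359738368 is n = 65 (where E[X] = 3995843735/4294967296 ≈ 0.9303549). Hence R(9, 9) > 65, i.e. R(9, 9) ≥ 66.

Largest n = 65; hence R(9, 9) > 65.


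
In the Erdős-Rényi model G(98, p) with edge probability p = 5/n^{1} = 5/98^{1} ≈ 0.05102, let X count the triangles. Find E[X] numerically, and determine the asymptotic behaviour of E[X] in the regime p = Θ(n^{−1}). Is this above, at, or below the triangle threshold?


Number of potential triangles: C(98, 3) = 152096.
Each occurs with probability p³ ≈ (0.05102)³ ≈ 1.328103e-04.
By linearity: E[X] = C(98, 3)·p³ ≈ 152096 · 1.328103e-04 ≈ 20.1999.
Here α = 1, so p = 5/n is exactly at the triangle threshold p ~ 1/n. Asymptotically E[X] → c³/6 = 5³/6 = 125/6 ≈ 20.8333, a bounded constant. In this regime the triangle count is asymptotically Poisson(c³/6).

E[X] ≈ 20.1999; in regime p = Θ(1/n^{1}) E[X] stays bounded (at the triangle threshold p ~ 1/n).


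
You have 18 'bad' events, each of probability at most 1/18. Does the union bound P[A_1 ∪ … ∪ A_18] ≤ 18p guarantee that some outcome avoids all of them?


Union bound: P[∪_{i=1}^{18} A_i] ≤ Σ_i P[A_i] ≤ 18·p = 18·(1/18) = 1.
Numerically: 1 ≈ 1.00000.
Is 1 < 1? NO.
Since the bound 1 is ≥ 1, the union bound is uninformative here; it does NOT by itself certify existence.

18·p = 1 ≈ 1.00000; existence NOT certified by the union bound.


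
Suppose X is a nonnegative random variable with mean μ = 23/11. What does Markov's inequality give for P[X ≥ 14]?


μ = E[X] = 23/11, a = 14.
Markov: P[X ≥ 14] ≤ μ/a = (23/11)/14 = 23/154.
Numerically: ≈ 0.149351.
(Since a = 14 > μ = 2.090909, the bound 23/154 is < 1 and informative.)

P[X ≥ 14] ≤ 23/154 ≈ 0.149351.


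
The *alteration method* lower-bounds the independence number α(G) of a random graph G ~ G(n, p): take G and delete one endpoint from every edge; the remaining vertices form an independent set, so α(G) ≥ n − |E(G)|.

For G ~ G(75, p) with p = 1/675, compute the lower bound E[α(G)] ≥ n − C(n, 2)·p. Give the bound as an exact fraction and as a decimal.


E[|E(G)|] = C(75, 2)·p = 2775 · (1/675) = 37/9.
E[α(G)] ≥ n − E[|E(G)|] = 75 − 37/9 = 638/9.
Numerically: ≈ 70.889.
(This is only a lower bound; the true E[α(G)] may be larger.)

E[α(G)] ≥ 638/9 ≈ 70.889.


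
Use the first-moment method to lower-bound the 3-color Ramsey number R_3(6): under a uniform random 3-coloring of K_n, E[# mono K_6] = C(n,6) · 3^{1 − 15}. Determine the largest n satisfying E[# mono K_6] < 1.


We need C(n, 6) · 3^{1 − 15} < 1, i.e. C(n, 6) < 3^{15 − 1} = 4782969.
Check values of n near the boundary:
  n = 40: C(40, 6) = 3838380; 3838380 < 4782969? YES
  n = 41: C(41, 6) = 4496388; 4496388 < 4782969? YES
  n = 42: C(42, 6) = 5245786; 5245786 < 4782969? NO
  n = 43: C(43, 6) = 6096454; 6096454 < 4782969? NO
The largest n with C(n, 6) < 4782969 is n = 41 (where E[X] = 1498796/1594323 ≈ 0.94008). Hence R_3(6) > 41, i.e. R_3(6) ≥ 42.

Largest n = 41; hence R_3(6) > 41.


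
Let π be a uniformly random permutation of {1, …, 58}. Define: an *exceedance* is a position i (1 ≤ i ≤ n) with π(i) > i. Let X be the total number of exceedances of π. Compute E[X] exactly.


Write X = Σ_{i=1}^{58} X_i, where X_i = 1_{π(i) > i}.
For each fixed i, π(i) is uniform over {1, …, 58} (marginal of a uniform permutation), so P[π(i) > i] = (n − i)/n. Summing: Σ_{i=1}^{58} (n − i)/n = (0 + 1 + … + 57)/58 = 58(58 − 1)/(2·58) = (58 − 1)/2.
Hence E[X] = Σ_{i=1}^{58} (58 − i)/58 = 57/2 ≈ 28.5000.

E[X] = 57/2 = 28.5000.


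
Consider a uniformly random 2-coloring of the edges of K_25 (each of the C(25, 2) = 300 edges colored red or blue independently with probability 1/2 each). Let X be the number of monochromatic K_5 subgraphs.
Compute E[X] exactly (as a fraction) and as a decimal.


Let X = Σ_S X_S over the C(25, 5) = 53130 subsets S of size 5, where X_S = 1 if the K_5 on S is monochromatic.
For a fixed S, the K_5 on S has C(5, 2) = 10 edges. P[all 10 edges red] = (1/2)^10, and likewise for blue, so P[monochromatic] = 2·(1/2)^10 = 2^{1 − 10} = 1/512.
By linearity of expectation: E[X] = C(25, 5) · 2^{1 − 10} = 53130 · 1/512 = 26565/256.
Numerically: E[X] ≈ 103.7695.

E[X] = C(25,5)·2^(1−C(5,2)) = 26565/256 ≈ 103.7695.


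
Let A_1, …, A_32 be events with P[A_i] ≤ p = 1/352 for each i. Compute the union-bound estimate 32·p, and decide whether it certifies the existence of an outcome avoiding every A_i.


Union bound: P[∪_{i=1}^{32} A_i] ≤ Σ_i P[A_i] ≤ 32·p = 32·(1/352) = 1/11.
Numerically: 1/11 ≈ 0.09091.
Is 1/11 < 1? YES.
Since P[∪ A_i] ≤ 1/11 < 1, the complement has P[∩ A_i^c] ≥ 1 − 1/11 = 10/11 > 0, so some outcome avoids every A_i.

32·p = 1/11 ≈ 0.09091; existence CERTIFIED by the union bound.


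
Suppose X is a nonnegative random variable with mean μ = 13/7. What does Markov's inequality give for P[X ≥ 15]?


μ = E[X] = 13/7, a = 15.
Markov: P[X ≥ 15] ≤ μ/a = (13/7)/15 = 13/105.
Numerically: ≈ 0.124.
(Since a = 15 > μ = 1.857, the bound 13/105 is < 1 and informative.)

P[X ≥ 15] ≤ 13/105 ≈ 0.124.


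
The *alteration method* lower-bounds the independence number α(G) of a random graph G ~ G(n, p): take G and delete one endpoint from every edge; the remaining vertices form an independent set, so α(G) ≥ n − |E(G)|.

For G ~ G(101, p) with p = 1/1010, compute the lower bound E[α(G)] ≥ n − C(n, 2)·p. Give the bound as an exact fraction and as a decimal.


E[|E(G)|] = C(101, 2)·p = 5050 · (1/1010) = 5.
E[α(G)] ≥ n − E[|E(G)|] = 101 − 5 = 96.
Numerically: ≈ 96.00000.
(This is only a lower bound; the true E[α(G)] may be larger.)

E[α(G)] ≥ 96 ≈ 96.00000.


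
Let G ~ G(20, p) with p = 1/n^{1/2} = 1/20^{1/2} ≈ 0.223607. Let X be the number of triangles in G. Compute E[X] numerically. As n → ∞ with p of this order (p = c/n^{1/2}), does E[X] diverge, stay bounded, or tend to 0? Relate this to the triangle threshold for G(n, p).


Number of potential triangles: C(20, 3) = 1140.
Each occurs with probability p³ ≈ (0.223607)³ ≈ 1.11803399e-02.
By linearity: E[X] = C(20, 3)·p³ ≈ 1140 · 1.11803399e-02 ≈ 12.745587.
Since α = 1/2 < 1, p = c/n^{1/2} ≫ 1/n is above the triangle threshold p ~ 1/n. Asymptotically E[X] ~ (c³/6)·n^{3(1−α)} = (1³/6)·n^{1.5} → ∞; triangles are abundant w.h.p.

E[X] ≈ 12.745587; in regime p = Θ(1/n^{1/2}) E[X] diverges (above the triangle threshold p ~ 1/n).


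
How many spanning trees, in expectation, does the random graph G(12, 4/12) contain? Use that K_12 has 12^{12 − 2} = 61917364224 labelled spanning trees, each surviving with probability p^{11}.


K_12 has 12^{12 − 2} = 61917364224 labelled spanning trees.
For each such spanning tree H, let X_H = 1 if all 11 edges of H are present in G. Then P[X_H = 1] = p^{11} = (1/3)^{11} = 1/177147.
By linearity of expectation: E[X] = Σ_H E[X_H] = 61917364224 · p^{11} = 61917364224 · 1/177147 = 1048576/3.
Numerically: E[X] ≈ 3.5e+05.

E[X] = 61917364224 · (1/3)^{11} = 1048576/3 ≈ 3.5e+05.


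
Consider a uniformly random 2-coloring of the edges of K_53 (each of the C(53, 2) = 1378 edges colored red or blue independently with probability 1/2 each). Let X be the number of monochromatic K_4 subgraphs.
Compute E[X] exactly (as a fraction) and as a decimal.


Let X = Σ_S X_S over the C(53, 4) = 292825 subsets S of size 4, where X_S = 1 if the K_4 on S is monochromatic.
For a fixed S, the K_4 on S has C(4, 2) = 6 edges. P[all 6 edges red] = (1/2)^6, and likewise for blue, so P[monochromatic] = 2·(1/2)^6 = 2^{1 − 6} = 1/32.
By linearity of expectation: E[X] = C(53, 4) · 2^{1 − 6} = 292825 · 1/32 = 292825/32.
Numerically: E[X] ≈ 9150.781.

E[X] = C(53,4)·2^(1−C(4,2)) = 292825/32 ≈ 9150.781.


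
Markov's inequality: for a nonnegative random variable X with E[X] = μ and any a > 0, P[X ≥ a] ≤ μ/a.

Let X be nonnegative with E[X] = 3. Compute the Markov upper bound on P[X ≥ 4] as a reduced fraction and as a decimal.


μ = E[X] = 3, a = 4.
Markov: P[X ≥ 4] ≤ μ/a = (3)/4 = 3/4.
Numerically: ≈ 0.7500.
(Since a = 4 > μ = 3.0000, the bound 3/4 is < 1 and informative.)

P[X ≥ 4] ≤ 3/4 ≈ 0.7500.


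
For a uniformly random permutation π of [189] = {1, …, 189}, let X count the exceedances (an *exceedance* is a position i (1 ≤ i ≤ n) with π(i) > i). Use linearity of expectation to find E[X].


Write X = Σ_{i=1}^{189} X_i, where X_i = 1_{π(i) > i}.
For each fixed i, π(i) is uniform over {1, …, 189} (marginal of a uniform permutation), so P[π(i) > i] = (n − i)/n. Summing: Σ_{i=1}^{189} (n − i)/n = (0 + 1 + … + 188)/189 = 189(189 − 1)/(2·189) = (189 − 1)/2.
Hence E[X] = Σ_{i=1}^{189} (189 − i)/189 = 94 ≈ 94.000000.

E[X] = 94 = 94.000000.


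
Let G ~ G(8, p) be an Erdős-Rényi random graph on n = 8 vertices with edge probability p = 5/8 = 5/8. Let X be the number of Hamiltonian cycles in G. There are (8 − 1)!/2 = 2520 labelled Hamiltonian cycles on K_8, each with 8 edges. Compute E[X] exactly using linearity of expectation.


K_8 has (8 − 1)!/2 = 2520 labelled Hamiltonian cycles.
For each such Hamiltonian cycle H, let X_H = 1 if all 8 edges of H are present in G. Then P[X_H = 1] = p^{8} = (5/8)^{8} = 390625/16777216.
Summing the indicators: E[X] = Σ_H E[X_H] = 2520 · p^{8} = 2520 · 390625/16777216 = 123046875/2097152.
Numerically: E[X] ≈ 58.67.

E[X] = 2520 · (5/8)^{8} = 123046875/2097152 ≈ 58.67.


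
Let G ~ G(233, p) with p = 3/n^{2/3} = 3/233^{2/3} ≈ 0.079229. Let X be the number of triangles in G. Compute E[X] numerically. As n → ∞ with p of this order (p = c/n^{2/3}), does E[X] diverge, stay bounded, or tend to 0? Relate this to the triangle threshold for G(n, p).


Number of potential triangles: C(233, 3) = 2081156.
Each occurs with probability p³ ≈ (0.079229)³ ≈ 4.9733832e-04.
By linearity: E[X] = C(233, 3)·p³ ≈ 2081156 · 4.9733832e-04 ≈ 1035.03863.
Since α = 2/3 < 1, p = c/n^{2/3} ≫ 1/n is above the triangle threshold p ~ 1/n. Asymptotically E[X] ~ (c³/6)·n^{3(1−α)} = (3³/6)·n^{1} → ∞; triangles are abundant w.h.p.

E[X] ≈ 1035.03863; in regime p = Θ(1/n^{2/3}) E[X] diverges (above the triangle threshold p ~ 1/n).


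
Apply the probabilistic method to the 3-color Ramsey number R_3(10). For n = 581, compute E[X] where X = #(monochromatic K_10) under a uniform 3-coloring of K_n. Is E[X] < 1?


E[X] = C(581, 10) · 3^{1 − 45} = 1117316416086113363120 · 3^{−44} = 1117316416086113363120/984770902183611232881.
As a reduced fraction: E[X] = 1117316416086113363120/984770902183611232881 ≈ 1.135.
Is E[X] < 1? NO.
Since E[X] ≥ 1, the first-moment bound is inconclusive at n = 581; it does NOT by itself certify R_3(10) > 581.

E[X] = 1117316416086113363120/984770902183611232881 ≈ 1.135; E[X] ≥ 1; first-moment method inconclusive here.


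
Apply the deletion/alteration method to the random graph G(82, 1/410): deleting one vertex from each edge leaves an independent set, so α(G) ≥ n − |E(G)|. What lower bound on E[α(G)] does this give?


E[|E(G)|] = C(82, 2)·p = 3321 · (1/410) = 81/10.
E[α(G)] ≥ n − E[|E(G)|] = 82 − 81/10 = 739/10.
Numerically: ≈ 73.90000.
(This is only a lower bound; the true E[α(G)] may be larger.)

E[α(G)] ≥ 739/10 ≈ 73.90000.


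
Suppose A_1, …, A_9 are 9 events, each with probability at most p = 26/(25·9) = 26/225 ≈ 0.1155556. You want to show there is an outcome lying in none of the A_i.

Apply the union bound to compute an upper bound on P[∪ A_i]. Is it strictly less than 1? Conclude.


Union bound: P[∪_{i=1}^{9} A_i] ≤ Σ_i P[A_i] ≤ 9·p = 9·(26/225) = 26/25.
Numerically: 26/25 ≈ 1.0400000.
Is 26/25 < 1? NO.
Since the bound 26/25 is ≥ 1, the union bound is uninformative here; it does NOT by itself certify existence.

9·p = 26/25 ≈ 1.0400000; existence NOT certified by the union bound.


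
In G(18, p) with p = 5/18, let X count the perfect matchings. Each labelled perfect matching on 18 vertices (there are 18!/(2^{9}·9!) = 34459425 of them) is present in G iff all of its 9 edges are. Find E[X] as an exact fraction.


K_18 has 18!/(2^{9}·9!) = 34459425 labelled perfect matchings.
For each such perfect matching H, let X_H = 1 if all 9 edges of H are present in G. Then P[X_H = 1] = p^{9} = (5/18)^{9} = 1953125/198359290368.
By linearity: E[X] = Σ_H E[X_H] = 34459425 · p^{9} = 34459425 · 1953125/198359290368 = 830908203125/2448880128.
Numerically: E[X] ≈ 339.3.

E[X] = 34459425 · (5/18)^{9} = 830908203125/2448880128 ≈ 339.3.


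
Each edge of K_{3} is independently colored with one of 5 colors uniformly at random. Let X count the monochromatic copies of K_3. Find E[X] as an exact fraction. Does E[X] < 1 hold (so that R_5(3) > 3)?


E[X] = C(3, 3) · 5^{1 − 3} = 1 · 5^{−2} = 1/25.
As a reduced fraction: E[X] = 1/25 ≈ 0.040000.
Is E[X] < 1? YES.
Since E[X] < 1, there exists a 5-coloring of K_{3} with no monochromatic K_3; hence R_5(3) > 3.

E[X] = 1/25 ≈ 0.040000; E[X] < 1, so R_5(3) > 3.


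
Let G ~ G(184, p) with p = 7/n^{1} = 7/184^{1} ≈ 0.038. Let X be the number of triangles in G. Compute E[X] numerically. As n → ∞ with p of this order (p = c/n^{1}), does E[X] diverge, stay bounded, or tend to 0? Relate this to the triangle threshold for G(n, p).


Number of potential triangles: C(184, 3) = 1021384.
Each occurs with probability p³ ≈ (0.038)³ ≈ 5.50606e-05.
By linearity: E[X] = C(184, 3)·p³ ≈ 1021384 · 5.50606e-05 ≈ 56.238.
Here α = 1, so p = 7/n is exactly at the triangle threshold p ~ 1/n. Asymptotically E[X] → c³/6 = 7³/6 = 343/6 ≈ 57.167, a bounded constant. In this regime the triangle count is asymptotically Poisson(c³/6).

E[X] ≈ 56.238; in regime p = Θ(1/n^{1}) E[X] stays bounded (at the triangle threshold p ~ 1/n).


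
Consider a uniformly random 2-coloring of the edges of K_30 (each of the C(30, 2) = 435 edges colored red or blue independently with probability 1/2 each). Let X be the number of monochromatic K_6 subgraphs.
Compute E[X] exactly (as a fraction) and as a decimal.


Let X = Σ_S X_S over the C(30, 6) = 593775 subsets S of size 6, where X_S = 1 if the K_6 on S is monochromatic.
For a fixed S, the K_6 on S has C(6, 2) = 15 edges. P[all 15 edges red] = (1/2)^15, and likewise for blue, so P[monochromatic] = 2·(1/2)^15 = 2^{1 − 15} = 1/16384.
By linearity: E[X] = C(30, 6) · 2^{1 − 15} = 593775 · 1/16384 = 593775/16384.
Numerically: E[X] ≈ 36.24115.

E[X] = C(30,6)·2^(1−C(6,2)) = 593775/16384 ≈ 36.24115.


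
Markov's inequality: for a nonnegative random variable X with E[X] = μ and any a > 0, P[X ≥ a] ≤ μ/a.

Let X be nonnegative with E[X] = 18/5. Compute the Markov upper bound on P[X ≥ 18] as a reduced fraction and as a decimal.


μ = E[X] = 18/5, a = 18.
Markov: P[X ≥ 18] ≤ μ/a = (18/5)/18 = 1/5.
Numerically: ≈ 0.200000.
(Since a = 18 > μ = 3.600000, the bound 1/5 is < 1 and informative.)

P[X ≥ 18] ≤ 1/5 ≈ 0.200000.


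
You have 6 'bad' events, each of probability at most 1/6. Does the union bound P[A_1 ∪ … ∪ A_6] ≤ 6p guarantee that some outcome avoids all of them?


Union bound: P[∪_{i=1}^{6} A_i] ≤ Σ_i P[A_i] ≤ 6·p = 6·(1/6) = 1.
Numerically: 1 ≈ 1.0000.
Is 1 < 1? NO.
Since the bound 1 is ≥ 1, the union bound is uninformative here; it does NOT by itself certify existence.

6·p = 1 ≈ 1.0000; existence NOT certified by the union bound.


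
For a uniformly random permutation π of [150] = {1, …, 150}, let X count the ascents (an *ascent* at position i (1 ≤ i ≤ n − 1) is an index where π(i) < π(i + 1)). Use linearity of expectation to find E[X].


Write X = Σ X_I over i = 1, …, 149, with X_I the indicator of one ascent.
There are 149 indicators.
For each fixed i, the pair (π(i), π(i+1)) is a uniformly random ordered pair of distinct values from {1, …, 150}; by symmetry P[π(i) < π(i+1)] = 1/2.
By linearity: E[X] = 149 · (1/2) = (150 − 1) · (1/2) = 149/2 ≈ 74.500.

E[X] = 149/2 = 74.500.


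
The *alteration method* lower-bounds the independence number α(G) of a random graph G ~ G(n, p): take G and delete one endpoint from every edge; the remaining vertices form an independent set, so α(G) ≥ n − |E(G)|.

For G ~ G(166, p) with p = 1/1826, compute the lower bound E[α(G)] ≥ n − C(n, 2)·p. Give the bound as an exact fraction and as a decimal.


E[|E(G)|] = C(166, 2)·p = 13695 · (1/1826) = 15/2.
E[α(G)] ≥ n − E[|E(G)|] = 166 − 15/2 = 317/2.
Numerically: ≈ 158.5000.
(This is only a lower bound; the true E[α(G)] may be larger.)

E[α(G)] ≥ 317/2 ≈ 158.5000.


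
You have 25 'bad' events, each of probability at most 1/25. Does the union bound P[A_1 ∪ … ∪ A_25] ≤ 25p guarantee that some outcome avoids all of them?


Union bound: P[∪_{i=1}^{25} A_i] ≤ Σ_i P[A_i] ≤ 25·p = 25·(1/25) = 1.
Numerically: 1 ≈ 1.000000.
Is 1 < 1? NO.
Since the bound 1 is ≥ 1, the union bound is uninformative here; it does NOT by itself certify existence.

25·p = 1 ≈ 1.000000; existence NOT certified by the union bound.


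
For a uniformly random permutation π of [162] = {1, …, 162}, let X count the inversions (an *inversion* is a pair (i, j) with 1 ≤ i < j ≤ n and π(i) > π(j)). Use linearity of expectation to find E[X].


Write X = Σ X_I over the C(162, 2) = 13041 pairs i < j, with X_I the indicator of one inversion.
There are 13041 indicators.
For each fixed pair i < j, the values π(i) and π(j) are two distinct elements of {1, …, 162} in uniformly random order; by symmetry P[π(i) > π(j)] = 1/2.
By linearity: E[X] = 13041 · (1/2) = C(162, 2) · (1/2) = 13041/2 = 13041/2 ≈ 6520.5000.

E[X] = 13041/2 = 6520.5000.


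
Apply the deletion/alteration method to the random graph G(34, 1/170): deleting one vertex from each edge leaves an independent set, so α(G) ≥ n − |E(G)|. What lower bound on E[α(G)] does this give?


E[|E(G)|] = C(34, 2)·p = 561 · (1/170) = 33/10.
E[α(G)] ≥ n − E[|E(G)|] = 34 − 33/10 = 307/10.
Numerically: ≈ 30.700.
(This is only a lower bound; the true E[α(G)] may be larger.)

E[α(G)] ≥ 307/10 ≈ 30.700.


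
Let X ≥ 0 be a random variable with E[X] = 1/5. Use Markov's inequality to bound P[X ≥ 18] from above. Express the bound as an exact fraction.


μ = E[X] = 1/5, a = 18.
Markov: P[X ≥ 18] ≤ μ/a = (1/5)/18 = 1/90.
Numerically: ≈ 0.011.
(Since a = 18 > μ = 0.200, the bound 1/90 is < 1 and informative.)

P[X ≥ 18] ≤ 1/90 ≈ 0.011.


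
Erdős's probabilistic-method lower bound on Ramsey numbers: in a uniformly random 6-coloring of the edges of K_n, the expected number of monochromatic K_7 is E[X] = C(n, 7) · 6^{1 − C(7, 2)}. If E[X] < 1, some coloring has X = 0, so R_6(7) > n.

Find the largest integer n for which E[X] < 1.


We need C(n, 7) · 6^{1 − 21} < 1, i.e. C(n, 7) < 6^{21 − 1} = 3656158440062976.
Check values of n near the boundary:
  n = 567: C(567, 7) = 3601671315933933; 3601671315933933 < 3656158440062976? YES
  n = 568: C(568, 7) = 3646611956239704; 3646611956239704 < 3656158440062976? YES
  n = 569: C(569, 7) = 3692032389858348; 3692032389858348 < 3656158440062976? NO
The largest n with C(n, 7) < 3656158440062976 is n = 568 (where E[X] = 16882462760369/16926659444736 ≈ 0.997389). Hence R_6(7) > 568, i.e. R_6(7) ≥ 569.

Largest n = 568; hence R_6(7) > 568.


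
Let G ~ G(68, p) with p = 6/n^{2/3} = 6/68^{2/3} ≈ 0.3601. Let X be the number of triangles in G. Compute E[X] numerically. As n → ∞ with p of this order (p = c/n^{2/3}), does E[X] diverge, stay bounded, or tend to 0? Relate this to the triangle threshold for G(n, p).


Number of potential triangles: C(68, 3) = 50116.
Each occurs with probability p³ ≈ (0.3601)³ ≈ 4.671280e-02.
By linearity: E[X] = C(68, 3)·p³ ≈ 50116 · 4.671280e-02 ≈ 2341.0588.
Since α = 2/3 < 1, p = c/n^{2/3} ≫ 1/n is above the triangle threshold p ~ 1/n. Asymptotically E[X] ~ (c³/6)·n^{3(1−α)} = (6³/6)·n^{1} → ∞; triangles are abundant w.h.p.

E[X] ≈ 2341.0588; in regime p = Θ(1/n^{2/3}) E[X] diverges (above the triangle threshold p ~ 1/n).


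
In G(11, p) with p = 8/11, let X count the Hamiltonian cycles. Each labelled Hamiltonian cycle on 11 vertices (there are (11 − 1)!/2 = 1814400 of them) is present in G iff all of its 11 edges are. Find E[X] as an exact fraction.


K_11 has (11 − 1)!/2 = 1814400 labelled Hamiltonian cycles.
For each such Hamiltonian cycle H, let X_H = 1 if all 11 edges of H are present in G. Then P[X_H = 1] = p^{11} = (8/11)^{11} = 8589934592/285311670611.
Summing the indicators: E[X] = Σ_H E[X_H] = 1814400 · p^{11} = 1814400 · 8589934592/285311670611 = 15585577323724800/285311670611.
Numerically: E[X] ≈ 5.463e+04.

E[X] = 1814400 · (8/11)^{11} = 15585577323724800/285311670611 ≈ 5.463e+04.


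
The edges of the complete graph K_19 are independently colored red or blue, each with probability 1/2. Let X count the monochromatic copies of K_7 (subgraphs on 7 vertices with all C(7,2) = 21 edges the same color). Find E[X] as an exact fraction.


Let X = Σ_S X_S over the C(19, 7) = 50388 subsets S of size 7, where X_S = 1 if the K_7 on S is monochromatic.
For a fixed S, the K_7 on S has C(7, 2) = 21 edges. P[all 21 edges red] = (1/2)^21, and likewise for blue, so P[monochromatic] = 2·(1/2)^21 = 2^{1 − 21} = 1/1048576.
By linearity of expectation: E[X] = C(19, 7) · 2^{1 − 21} = 50388 · 1/1048576 = 12597/262144.
Numerically: E[X] ≈ 0.048.

E[X] = C(19,7)·2^(1−C(7,2)) = 12597/262144 ≈ 0.048.


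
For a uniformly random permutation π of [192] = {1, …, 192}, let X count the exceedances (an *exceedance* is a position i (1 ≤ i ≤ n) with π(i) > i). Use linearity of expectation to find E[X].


Write X = Σ_{i=1}^{192} X_i, where X_i = 1_{π(i) > i}.
For each fixed i, π(i) is uniform over {1, …, 192} (marginal of a uniform permutation), so P[π(i) > i] = (n − i)/n. Summing: Σ_{i=1}^{192} (n − i)/n = (0 + 1 + … + 191)/192 = 192(192 − 1)/(2·192) = (192 − 1)/2.
Hence E[X] = Σ_{i=1}^{192} (192 − i)/192 = 191/2 ≈ 95.5000.

E[X] = 191/2 = 95.5000.


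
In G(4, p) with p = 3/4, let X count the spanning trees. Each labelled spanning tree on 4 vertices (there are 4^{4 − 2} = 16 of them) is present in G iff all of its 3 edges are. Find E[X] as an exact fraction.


K_4 has 4^{4 − 2} = 16 labelled spanning trees.
For each such spanning tree H, let X_H = 1 if all 3 edges of H are present in G. Then P[X_H = 1] = p^{3} = (3/4)^{3} = 27/64.
By linearity: E[X] = Σ_H E[X_H] = 16 · p^{3} = 16 · 27/64 = 27/4.
Numerically: E[X] ≈ 6.75.

E[X] = 16 · (3/4)^{3} = 27/4 ≈ 6.75.


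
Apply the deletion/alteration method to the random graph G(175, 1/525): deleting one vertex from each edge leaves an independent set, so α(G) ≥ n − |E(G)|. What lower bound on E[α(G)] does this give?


E[|E(G)|] = C(175, 2)·p = 15225 · (1/525) = 29.
E[α(G)] ≥ n − E[|E(G)|] = 175 − 29 = 146.
Numerically: ≈ 146.0000.
(This is only a lower bound; the true E[α(G)] may be larger.)

E[α(G)] ≥ 146 ≈ 146.0000.


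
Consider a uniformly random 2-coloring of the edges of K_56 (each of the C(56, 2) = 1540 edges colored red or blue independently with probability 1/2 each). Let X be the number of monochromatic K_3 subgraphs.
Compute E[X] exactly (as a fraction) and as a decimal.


Let X = Σ_S X_S over the C(56, 3) = 27720 subsets S of size 3, where X_S = 1 if the K_3 on S is monochromatic.
For a fixed S, the K_3 on S has C(3, 2) = 3 edges. P[all 3 edges red] = (1/2)^3, and likewise for blue, so P[monochromatic] = 2·(1/2)^3 = 2^{1 − 3} = 1/4.
By linearity: E[X] = C(56, 3) · 2^{1 − 3} = 27720 · 1/4 = 6930.
Numerically: E[X] ≈ 6930.000.

E[X] = C(56,3)·2^(1−C(3,2)) = 6930 ≈ 6930.000.


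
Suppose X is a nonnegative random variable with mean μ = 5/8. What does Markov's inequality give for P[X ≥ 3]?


μ = E[X] = 5/8, a = 3.
Markov: P[X ≥ 3] ≤ μ/a = (5/8)/3 = 5/24.
Numerically: ≈ 0.208.
(Since a = 3 > μ = 0.625, the bound 5/24 is < 1 and informative.)

P[X ≥ 3] ≤ 5/24 ≈ 0.208.


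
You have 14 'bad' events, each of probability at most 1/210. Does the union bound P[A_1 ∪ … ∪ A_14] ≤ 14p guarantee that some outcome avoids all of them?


Union bound: P[∪_{i=1}^{14} A_i] ≤ Σ_i P[A_i] ≤ 14·p = 14·(1/210) = 1/15.
Numerically: 1/15 ≈ 0.0667.
Is 1/15 < 1? YES.
Since P[∪ A_i] ≤ 1/15 < 1, the complement has P[∩ A_i^c] ≥ 1 − 1/15 = 14/15 > 0, so some outcome avoids every A_i.

14·p = 1/15 ≈ 0.0667; existence CERTIFIED by the union bound.


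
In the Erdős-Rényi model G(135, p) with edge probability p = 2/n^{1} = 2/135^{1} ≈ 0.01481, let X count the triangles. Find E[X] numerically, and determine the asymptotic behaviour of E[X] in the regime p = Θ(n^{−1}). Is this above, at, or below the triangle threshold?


Number of potential triangles: C(135, 3) = 400995.
Each occurs with probability p³ ≈ (0.01481)³ ≈ 3.251537e-06.
By linearity: E[X] = C(135, 3)·p³ ≈ 400995 · 3.251537e-06 ≈ 1.3039.
Here α = 1, so p = 2/n is exactly at the triangle threshold p ~ 1/n. Asymptotically E[X] → c³/6 = 2³/6 = 4/3 ≈ 1.3333, a bounded constant. In this regime the triangle count is asymptotically Poisson(c³/6).

E[X] ≈ 1.3039; in regime p = Θ(1/n^{1}) E[X] stays bounded (at the triangle threshold p ~ 1/n).


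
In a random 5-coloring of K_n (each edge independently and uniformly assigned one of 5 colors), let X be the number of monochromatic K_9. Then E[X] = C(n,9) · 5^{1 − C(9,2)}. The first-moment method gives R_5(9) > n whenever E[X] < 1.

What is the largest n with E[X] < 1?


We need C(n, 9) · 5^{1 − 36} < 1, i.e. C(n, 9) < 5^{36 − 1} = 2910383045673370361328125.
Check values of n near the boundary:
  n = 2165: C(2165, 9) = 2832220612024886803272630; 2832220612024886803272630 < 2910383045673370361328125? YES
  n = 2166: C(2166, 9) = 2844037944203015677277940; 2844037944203015677277940 < 2910383045673370361328125? YES
  n = 2167: C(2167, 9) = 2855899084841489792706810; 2855899084841489792706810 < 2910383045673370361328125? YES
  n = 2168: C(2168, 9) = 2867804175977929537095120; 2867804175977929537095120 < 2910383045673370361328125? YES
  n = 2169: C(2169, 9) = 2879753360044504243499683; 2879753360044504243499683 < 2910383045673370361328125? YES
  n = 2170: C(2170, 9) = 2891746779868845075610510; 2891746779868845075610510 < 2910383045673370361328125? YES
  n = 2171: C(2171, 9) = 2903784578674959601827205; 2903784578674959601827205 < 2910383045673370361328125? YES
  n = 2172: C(2172, 9) = 2915866900084148060642020; 2915866900084148060642020 < 2910383045673370361328125? NO
  n = 2173: C(2173, 9) = 2927993888115921319674265; 2927993888115921319674265 < 2910383045673370361328125? NO
The largest n with C(n, 9) < 2910383045673370361328125 is n = 2171 (where E[X] = 580756915734991920365441/582076609134674072265625 ≈ 0.9977). Hence R_5(9) > 2171, i.e. R_5(9) ≥ 2172.

Largest n = 2171; hence R_5(9) > 2171.


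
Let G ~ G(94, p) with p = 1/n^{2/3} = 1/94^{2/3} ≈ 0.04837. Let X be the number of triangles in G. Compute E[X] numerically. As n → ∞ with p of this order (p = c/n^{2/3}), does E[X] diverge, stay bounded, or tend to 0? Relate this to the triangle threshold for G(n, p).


Number of potential triangles: C(94, 3) = 134044.
Each occurs with probability p³ ≈ (0.04837)³ ≈ 1.131734e-04.
By linearity: E[X] = C(94, 3)·p³ ≈ 134044 · 1.131734e-04 ≈ 15.1702.
Since α = 2/3 < 1, p = c/n^{2/3} ≫ 1/n is above the triangle threshold p ~ 1/n. Asymptotically E[X] ~ (c³/6)·n^{3(1−α)} = (1³/6)·n^{1} → ∞; triangles are abundant w.h.p.

E[X] ≈ 15.1702; in regime p = Θ(1/n^{2/3}) E[X] diverges (above the triangle threshold p ~ 1/n).


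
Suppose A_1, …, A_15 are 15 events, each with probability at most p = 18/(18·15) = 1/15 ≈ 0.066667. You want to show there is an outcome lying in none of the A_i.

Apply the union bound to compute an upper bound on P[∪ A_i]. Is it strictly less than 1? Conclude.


Union bound: P[∪_{i=1}^{15} A_i] ≤ Σ_i P[A_i] ≤ 15·p = 15·(1/15) = 1.
Numerically: 1 ≈ 1.000000.
Is 1 < 1? NO.
Since the bound 1 is ≥ 1, the union bound is uninformative here; it does NOT by itself certify existence.

15·p = 1 ≈ 1.000000; existence NOT certified by the union bound.


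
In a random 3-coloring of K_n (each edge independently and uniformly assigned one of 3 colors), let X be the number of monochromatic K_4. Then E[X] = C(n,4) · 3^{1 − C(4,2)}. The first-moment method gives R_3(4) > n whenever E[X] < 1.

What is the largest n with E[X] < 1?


We need C(n, 4) · 3^{1 − 6} < 1, i.e. C(n, 4) < 3^{6 − 1} = 243.
Check values of n near the boundary:
  n = 6: C(6, 4) = 15; 15 < 243? YES
  n = 7: C(7, 4) = 35; 35 < 243? YES
  n = 8: C(8, 4) = 70; 70 < 243? YES
  n = 9: C(9, 4) = 126; 126 < 243? YES
  n = 10: C(10, 4) = 210; 210 < 243? YES
  n = 11: C(11, 4) = 330; 330 < 243? NO
  n = 12: C(12, 4) = 495; 495 < 243? NO
The largest n with C(n, 4) < 243 is n = 10 (where E[X] = 70/81 ≈ 0.8641975). Hence R_3(4) > 10, i.e. R_3(4) ≥ 11.

Largest n = 10; hence R_3(4) > 10.


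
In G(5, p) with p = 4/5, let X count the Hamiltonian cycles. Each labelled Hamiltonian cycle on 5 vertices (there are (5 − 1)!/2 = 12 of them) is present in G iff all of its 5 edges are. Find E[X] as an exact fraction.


K_5 has (5 − 1)!/2 = 12 labelled Hamiltonian cycles.
For each such Hamiltonian cycle H, let X_H = 1 if all 5 edges of H are present in G. Then P[X_H = 1] = p^{5} = (4/5)^{5} = 1024/3125.
Summing the indicators: E[X] = Σ_H E[X_H] = 12 · p^{5} = 12 · 1024/3125 = 12288/3125.
Numerically: E[X] ≈ 3.93.

E[X] = 12 · (4/5)^{5} = 12288/3125 ≈ 3.93.


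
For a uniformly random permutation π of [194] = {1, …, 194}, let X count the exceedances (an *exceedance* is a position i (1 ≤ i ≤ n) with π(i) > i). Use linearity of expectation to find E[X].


Write X = Σ_{i=1}^{194} X_i, where X_i = 1_{π(i) > i}.
For each fixed i, π(i) is uniform over {1, …, 194} (marginal of a uniform permutation), so P[π(i) > i] = (n − i)/n. Summing: Σ_{i=1}^{194} (n − i)/n = (0 + 1 + … + 193)/194 = 194(194 − 1)/(2·194) = (194 − 1)/2.
Hence E[X] = Σ_{i=1}^{194} (194 − i)/194 = 193/2 ≈ 96.500.

E[X] = 193/2 = 96.500.


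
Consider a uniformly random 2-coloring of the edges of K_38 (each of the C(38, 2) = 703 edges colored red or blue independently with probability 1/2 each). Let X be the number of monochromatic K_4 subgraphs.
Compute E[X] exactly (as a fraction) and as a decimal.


Let X = Σ_S X_S over the C(38, 4) = 73815 subsets S of size 4, where X_S = 1 if the K_4 on S is monochromatic.
For a fixed S, the K_4 on S has C(4, 2) = 6 edges. P[all 6 edges red] = (1/2)^6, and likewise for blue, so P[monochromatic] = 2·(1/2)^6 = 2^{1 − 6} = 1/32.
By linearity: E[X] = C(38, 4) · 2^{1 − 6} = 73815 · 1/32 = 73815/32.
Numerically: E[X] ≈ 2306.71875.

E[X] = C(38,4)·2^(1−C(4,2)) = 73815/32 ≈ 2306.71875.


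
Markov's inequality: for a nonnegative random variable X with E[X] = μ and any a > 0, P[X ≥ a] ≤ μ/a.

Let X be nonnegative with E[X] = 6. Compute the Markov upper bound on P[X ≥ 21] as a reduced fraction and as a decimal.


μ = E[X] = 6, a = 21.
Markov: P[X ≥ 21] ≤ μ/a = (6)/21 = 2/7.
Numerically: ≈ 0.28571.
(Since a = 21 > μ = 6.00000, the bound 2/7 is < 1 and informative.)

P[X ≥ 21] ≤ 2/7 ≈ 0.28571.


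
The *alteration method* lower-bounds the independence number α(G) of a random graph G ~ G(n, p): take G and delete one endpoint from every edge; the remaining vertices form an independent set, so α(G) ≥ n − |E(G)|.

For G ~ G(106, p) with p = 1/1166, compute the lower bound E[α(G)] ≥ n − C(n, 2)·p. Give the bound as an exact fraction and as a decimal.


E[|E(G)|] = C(106, 2)·p = 5565 · (1/1166) = 105/22.
E[α(G)] ≥ n − E[|E(G)|] = 106 − 105/22 = 2227/22.
Numerically: ≈ 101.227273.
(This is only a lower bound; the true E[α(G)] may be larger.)

E[α(G)] ≥ 2227/22 ≈ 101.227273.


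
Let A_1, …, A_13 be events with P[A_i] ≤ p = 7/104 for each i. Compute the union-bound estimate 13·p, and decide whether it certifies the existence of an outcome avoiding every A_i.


Union bound: P[∪_{i=1}^{13} A_i] ≤ Σ_i P[A_i] ≤ 13·p = 13·(7/104) = 7/8.
Numerically: 7/8 ≈ 0.8750000.
Is 7/8 < 1? YES.
Since P[∪ A_i] ≤ 7/8 < 1, the complement has P[∩ A_i^c] ≥ 1 − 7/8 = 1/8 > 0, so some outcome avoids every A_i.

13·p = 7/8 ≈ 0.8750000; existence CERTIFIED by the union bound.


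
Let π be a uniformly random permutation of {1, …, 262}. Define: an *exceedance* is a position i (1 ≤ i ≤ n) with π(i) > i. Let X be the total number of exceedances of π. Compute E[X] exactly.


Write X = Σ_{i=1}^{262} X_i, where X_i = 1_{π(i) > i}.
For each fixed i, π(i) is uniform over {1, …, 262} (marginal of a uniform permutation), so P[π(i) > i] = (n − i)/n. Summing: Σ_{i=1}^{262} (n − i)/n = (0 + 1 + … + 261)/262 = 262(262 − 1)/(2·262) = (262 − 1)/2.
Hence E[X] = Σ_{i=1}^{262} (262 − i)/262 = 261/2 ≈ 130.500000.

E[X] = 261/2 = 130.500000.


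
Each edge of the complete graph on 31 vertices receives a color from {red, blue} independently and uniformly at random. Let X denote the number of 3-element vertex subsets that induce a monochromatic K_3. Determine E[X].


Let X = Σ_S X_S over the C(31, 3) = 4495 subsets S of size 3, where X_S = 1 if the K_3 on S is monochromatic.
For a fixed S, the K_3 on S has C(3, 2) = 3 edges. P[all 3 edges red] = (1/2)^3, and likewise for blue, so P[monochromatic] = 2·(1/2)^3 = 2^{1 − 3} = 1/4.
By linearity of expectation: E[X] = C(31, 3) · 2^{1 − 3} = 4495 · 1/4 = 4495/4.
Numerically: E[X] ≈ 1123.7500.

E[X] = C(31,3)·2^(1−C(3,2)) = 4495/4 ≈ 1123.7500.


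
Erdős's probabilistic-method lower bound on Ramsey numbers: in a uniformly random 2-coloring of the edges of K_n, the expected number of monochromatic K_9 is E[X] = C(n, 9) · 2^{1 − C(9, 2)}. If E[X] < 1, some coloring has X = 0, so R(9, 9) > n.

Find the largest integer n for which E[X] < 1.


We need C(n, 9) · 2^{1 − 36} < 1, i.e. C(n, 9) < 2^{36 − 1} = 34359738368.
Check values of n near the boundary:
  n = 59: C(59, 9) = 12565671261; 12565671261 < 34359738368? YES
  n = 60: C(60, 9) = 14783142660; 14783142660 < 34359738368? YES
  n = 61: C(61, 9) = 17341763505; 17341763505 < 34359738368? YES
  n = 62: C(62, 9) = 20286591270; 20286591270 < 34359738368? YES
  n = 63: C(63, 9) = 23667689815; 23667689815 < 34359738368? YES
  n = 64: C(64, 9) = 27540584512; 27540584512 < 34359738368? YES
  n = 65: C(65, 9) = 31966749880; 31966749880 < 34359738368? YES
  n = 66: C(66, 9) = 37014131440; 37014131440 < 34359738368? NO
  n = 67: C(67, 9) = 42757703560; 42757703560 < 34359738368? NO
  n = 68: C(68, 9) = 49280065120; 49280065120 < 34359738368? NO
The largest n with C(n, 9) < 34359738368 is n = 65 (where E[X] = 3995843735/4294967296 ≈ 0.930). Hence R(9, 9) > 65, i.e. R(9, 9) ≥ 66.

Largest n = 65; hence R(9, 9) > 65.


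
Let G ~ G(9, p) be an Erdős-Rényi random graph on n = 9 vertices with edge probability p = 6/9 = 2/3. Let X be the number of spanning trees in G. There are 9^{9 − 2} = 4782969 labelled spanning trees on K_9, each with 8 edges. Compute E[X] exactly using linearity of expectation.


K_9 has 9^{9 − 2} = 4782969 labelled spanning trees.
For each such spanning tree H, let X_H = 1 if all 8 edges of H are present in G. Then P[X_H = 1] = p^{8} = (2/3)^{8} = 256/6561.
By linearity of expectation: E[X] = Σ_H E[X_H] = 4782969 · p^{8} = 4782969 · 256/6561 = 186624.
Numerically: E[X] ≈ 1.8662e+05.

E[X] = 4782969 · (2/3)^{8} = 186624 ≈ 1.8662e+05.


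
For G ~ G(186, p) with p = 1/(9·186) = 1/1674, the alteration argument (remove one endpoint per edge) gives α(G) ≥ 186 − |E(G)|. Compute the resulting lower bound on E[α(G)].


E[|E(G)|] = C(186, 2)·p = 17205 · (1/1674) = 185/18.
E[α(G)] ≥ n − E[|E(G)|] = 186 − 185/18 = 3163/18.
Numerically: ≈ 175.7222.
(This is only a lower bound; the true E[α(G)] may be larger.)

E[α(G)] ≥ 3163/18 ≈ 175.7222.


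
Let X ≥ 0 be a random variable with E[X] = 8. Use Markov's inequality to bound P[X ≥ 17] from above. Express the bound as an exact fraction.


μ = E[X] = 8, a = 17.
Markov: P[X ≥ 17] ≤ μ/a = (8)/17 = 8/17.
Numerically: ≈ 0.47059.
(Since a = 17 > μ = 8.00000, the bound 8/17 is < 1 and informative.)

P[X ≥ 17] ≤ 8/17 ≈ 0.47059.
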